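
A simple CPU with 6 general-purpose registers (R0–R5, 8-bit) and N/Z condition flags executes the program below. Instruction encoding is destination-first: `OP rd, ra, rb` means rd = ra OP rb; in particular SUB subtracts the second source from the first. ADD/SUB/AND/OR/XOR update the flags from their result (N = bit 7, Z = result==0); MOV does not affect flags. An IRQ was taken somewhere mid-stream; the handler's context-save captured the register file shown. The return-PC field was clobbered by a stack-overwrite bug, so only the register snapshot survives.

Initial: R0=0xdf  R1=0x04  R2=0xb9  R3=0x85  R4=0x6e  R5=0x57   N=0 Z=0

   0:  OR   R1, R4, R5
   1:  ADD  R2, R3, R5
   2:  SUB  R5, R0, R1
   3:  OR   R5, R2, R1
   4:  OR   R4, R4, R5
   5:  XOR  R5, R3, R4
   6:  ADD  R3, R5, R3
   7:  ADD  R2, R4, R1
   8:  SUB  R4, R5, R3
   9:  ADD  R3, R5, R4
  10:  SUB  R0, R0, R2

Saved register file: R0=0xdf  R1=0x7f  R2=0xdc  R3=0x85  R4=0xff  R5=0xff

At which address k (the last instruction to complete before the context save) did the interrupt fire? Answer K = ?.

K = 4

after  0: R0=0xdf R1=0x7f R2=0xb9 R3=0x85 R4=0x6e R5=0x57  N=0 Z=0
after  1: R0=0xdf R1=0x7f R2=0xdc R3=0x85 R4=0x6e R5=0x57  N=1 Z=0
after  2: R0=0xdf R1=0x7f R2=0xdc R3=0x85 R4=0x6e R5=0x60  N=0 Z=0
after  3: R0=0xdf R1=0x7f R2=0xdc R3=0x85 R4=0x6e R5=0xff  N=1 Z=0
after  4: R0=0xdf R1=0x7f R2=0xdc R3=0x85 R4=0xff R5=0xff  N=1 Z=0
-- IRQ taken; context saved, return-PC = 5 --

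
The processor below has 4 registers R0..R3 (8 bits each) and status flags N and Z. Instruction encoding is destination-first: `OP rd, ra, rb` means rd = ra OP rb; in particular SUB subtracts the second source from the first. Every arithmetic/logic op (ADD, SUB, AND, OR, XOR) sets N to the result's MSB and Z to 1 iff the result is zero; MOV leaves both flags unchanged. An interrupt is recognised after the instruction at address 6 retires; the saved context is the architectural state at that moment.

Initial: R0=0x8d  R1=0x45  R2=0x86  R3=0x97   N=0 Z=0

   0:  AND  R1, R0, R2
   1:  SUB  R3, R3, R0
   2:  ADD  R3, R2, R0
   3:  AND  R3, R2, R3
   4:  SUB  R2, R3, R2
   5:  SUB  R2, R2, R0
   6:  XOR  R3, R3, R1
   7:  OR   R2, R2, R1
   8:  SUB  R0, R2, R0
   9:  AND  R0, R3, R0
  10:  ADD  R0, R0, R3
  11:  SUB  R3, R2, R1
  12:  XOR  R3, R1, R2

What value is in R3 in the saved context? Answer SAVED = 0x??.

SAVED = 0x86

after  0: R0=0x8d R1=0x84 R2=0x86 R3=0x97  N=1 Z=0
after  1: R0=0x8d R1=0x84 R2=0x86 R3=0x0a  N=0 Z=0
after  2: R0=0x8d R1=0x84 R2=0x86 R3=0x13  N=0 Z=0
after  3: R0=0x8d R1=0x84 R2=0x86 R3=0x02  N=0 Z=0
after  4: R0=0x8d R1=0x84 R2=0x7c R3=0x02  N=0 Z=0
after  5: R0=0x8d R1=0x84 R2=0xef R3=0x02  N=1 Z=0
after  6: R0=0x8d R1=0x84 R2=0xef R3=0x86  N=1 Z=0
-- IRQ taken; context saved, return-PC = 7 --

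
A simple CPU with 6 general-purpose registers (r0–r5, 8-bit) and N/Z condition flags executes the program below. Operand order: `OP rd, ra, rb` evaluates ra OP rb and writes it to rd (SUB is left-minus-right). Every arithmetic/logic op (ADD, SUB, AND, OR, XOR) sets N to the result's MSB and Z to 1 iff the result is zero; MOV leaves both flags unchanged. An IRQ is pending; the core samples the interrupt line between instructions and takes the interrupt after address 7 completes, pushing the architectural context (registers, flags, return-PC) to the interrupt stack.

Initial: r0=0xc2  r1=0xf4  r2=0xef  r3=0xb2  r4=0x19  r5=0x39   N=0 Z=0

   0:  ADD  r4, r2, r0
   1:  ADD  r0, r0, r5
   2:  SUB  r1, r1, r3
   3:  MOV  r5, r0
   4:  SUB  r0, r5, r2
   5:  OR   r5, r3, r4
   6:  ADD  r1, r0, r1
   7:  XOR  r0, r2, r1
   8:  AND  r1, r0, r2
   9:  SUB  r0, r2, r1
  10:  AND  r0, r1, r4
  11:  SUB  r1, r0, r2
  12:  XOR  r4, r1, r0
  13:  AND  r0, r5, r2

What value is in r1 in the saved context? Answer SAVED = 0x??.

SAVED = 0x4e

after  0: r0=0xc2 r1=0xf4 r2=0xef r3=0xb2 r4=0xb1 r5=0x39  N=1 Z=0
after  1: r0=0xfb r1=0xf4 r2=0xef r3=0xb2 r4=0xb1 r5=0x39  N=1 Z=0
after  2: r0=0xfb r1=0x42 r2=0xef r3=0xb2 r4=0xb1 r5=0x39  N=0 Z=0
after  3: r0=0xfb r1=0x42 r2=0xef r3=0xb2 r4=0xb1 r5=0xfb  N=0 Z=0
after  4: r0=0x0c r1=0x42 r2=0xef r3=0xb2 r4=0xb1 r5=0xfb  N=0 Z=0
after  5: r0=0x0c r1=0x42 r2=0xef r3=0xb2 r4=0xb1 r5=0xb3  N=1 Z=0
after  6: r0=0x0c r1=0x4e r2=0xef r3=0xb2 r4=0xb1 r5=0xb3  N=0 Z=0
after  7: r0=0xa1 r1=0x4e r2=0xef r3=0xb2 r4=0xb1 r5=0xb3  N=1 Z=0
-- IRQ taken; context saved, return-PC = 8 --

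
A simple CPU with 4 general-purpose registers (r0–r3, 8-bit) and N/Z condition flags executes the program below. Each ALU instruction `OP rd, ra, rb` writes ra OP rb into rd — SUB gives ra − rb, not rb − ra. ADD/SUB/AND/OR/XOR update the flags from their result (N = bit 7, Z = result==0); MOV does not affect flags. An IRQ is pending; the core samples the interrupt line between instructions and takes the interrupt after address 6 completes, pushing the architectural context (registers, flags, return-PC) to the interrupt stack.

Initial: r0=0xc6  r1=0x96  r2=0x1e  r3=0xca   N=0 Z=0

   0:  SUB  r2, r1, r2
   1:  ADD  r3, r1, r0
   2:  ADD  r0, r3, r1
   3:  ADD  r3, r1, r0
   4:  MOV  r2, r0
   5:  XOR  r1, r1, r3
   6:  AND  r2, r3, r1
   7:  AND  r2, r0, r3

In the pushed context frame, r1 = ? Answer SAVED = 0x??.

after  0: r0=0xc6 r1=0x96 r2=0x78 r3=0xca  N=0 Z=0
after  1: r0=0xc6 r1=0x96 r2=0x78 r3=0x5c  N=0 Z=0
after  2: r0=0xf2 r1=0x96 r2=0x78 r3=0x5c  N=1 Z=0
after  3: r0=0xf2 r1=0x96 r2=0x78 r3=0x88  N=1 Z=0
after  4: r0=0xf2 r1=0x96 r2=0xf2 r3=0x88  N=1 Z=0
after  5: r0=0xf2 r1=0x1e r2=0xf2 r3=0x88  N=0 Z=0
after  6: r0=0xf2 r1=0x1e r2=0x08 r3=0x88  N=0 Z=0
-- IRQ taken; context saved, return-PC = 7 --

SAVED = 0x1e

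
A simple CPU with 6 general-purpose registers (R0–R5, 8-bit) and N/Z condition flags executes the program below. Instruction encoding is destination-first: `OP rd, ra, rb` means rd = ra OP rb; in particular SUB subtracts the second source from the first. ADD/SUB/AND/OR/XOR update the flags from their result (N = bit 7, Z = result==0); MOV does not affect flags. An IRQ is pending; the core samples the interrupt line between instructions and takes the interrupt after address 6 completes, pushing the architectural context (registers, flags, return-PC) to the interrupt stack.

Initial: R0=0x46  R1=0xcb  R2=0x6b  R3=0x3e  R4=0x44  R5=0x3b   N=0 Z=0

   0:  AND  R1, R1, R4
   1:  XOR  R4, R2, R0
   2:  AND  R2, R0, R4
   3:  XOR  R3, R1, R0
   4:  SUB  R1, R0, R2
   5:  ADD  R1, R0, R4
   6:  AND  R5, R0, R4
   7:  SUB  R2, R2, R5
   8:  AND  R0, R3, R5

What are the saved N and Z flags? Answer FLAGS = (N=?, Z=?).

FLAGS = (N=0, Z=0)

after  0: R0=0x46 R1=0x40 R2=0x6b R3=0x3e R4=0x44 R5=0x3b  N=0 Z=0
after  1: R0=0x46 R1=0x40 R2=0x6b R3=0x3e R4=0x2d R5=0x3b  N=0 Z=0
after  2: R0=0x46 R1=0x40 R2=0x04 R3=0x3e R4=0x2d R5=0x3b  N=0 Z=0
after  3: R0=0x46 R1=0x40 R2=0x04 R3=0x06 R4=0x2d R5=0x3b  N=0 Z=0
after  4: R0=0x46 R1=0x42 R2=0x04 R3=0x06 R4=0x2d R5=0x3b  N=0 Z=0
after  5: R0=0x46 R1=0x73 R2=0x04 R3=0x06 R4=0x2d R5=0x3b  N=0 Z=0
after  6: R0=0x46 R1=0x73 R2=0x04 R3=0x06 R4=0x2d R5=0x04  N=0 Z=0
-- IRQ taken; context saved, return-PC = 7 --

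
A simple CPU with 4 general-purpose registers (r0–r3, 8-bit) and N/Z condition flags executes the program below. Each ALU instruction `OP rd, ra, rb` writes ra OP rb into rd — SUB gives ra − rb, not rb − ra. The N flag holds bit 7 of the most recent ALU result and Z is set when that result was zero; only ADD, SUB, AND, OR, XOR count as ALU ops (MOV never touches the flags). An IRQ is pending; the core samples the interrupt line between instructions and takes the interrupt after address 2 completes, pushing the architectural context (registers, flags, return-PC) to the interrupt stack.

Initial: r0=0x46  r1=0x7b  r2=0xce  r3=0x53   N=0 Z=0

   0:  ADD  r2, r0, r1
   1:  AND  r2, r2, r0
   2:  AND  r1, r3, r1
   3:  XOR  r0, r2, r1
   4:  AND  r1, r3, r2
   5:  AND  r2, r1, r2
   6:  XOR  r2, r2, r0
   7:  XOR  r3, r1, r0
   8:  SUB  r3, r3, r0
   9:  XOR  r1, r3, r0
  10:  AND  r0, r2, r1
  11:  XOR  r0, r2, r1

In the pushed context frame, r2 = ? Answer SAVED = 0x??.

after  0: r0=0x46 r1=0x7b r2=0xc1 r3=0x53  N=1 Z=0
after  1: r0=0x46 r1=0x7b r2=0x40 r3=0x53  N=0 Z=0
after  2: r0=0x46 r1=0x53 r2=0x40 r3=0x53  N=0 Z=0
-- IRQ taken; context saved, return-PC = 3 --

SAVED = 0x40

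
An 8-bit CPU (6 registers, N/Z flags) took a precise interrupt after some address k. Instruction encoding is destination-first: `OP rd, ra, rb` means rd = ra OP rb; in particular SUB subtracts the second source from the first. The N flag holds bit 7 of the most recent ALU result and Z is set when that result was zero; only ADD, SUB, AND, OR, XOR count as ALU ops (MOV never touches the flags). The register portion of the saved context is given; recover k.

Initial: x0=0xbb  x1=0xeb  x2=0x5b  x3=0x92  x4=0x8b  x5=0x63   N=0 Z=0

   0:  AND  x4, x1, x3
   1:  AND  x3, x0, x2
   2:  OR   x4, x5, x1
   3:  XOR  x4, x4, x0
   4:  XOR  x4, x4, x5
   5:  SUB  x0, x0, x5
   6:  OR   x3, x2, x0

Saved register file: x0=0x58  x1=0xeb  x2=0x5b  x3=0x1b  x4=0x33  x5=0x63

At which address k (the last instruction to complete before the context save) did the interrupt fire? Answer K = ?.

after  0: x0=0xbb x1=0xeb x2=0x5b x3=0x92 x4=0x82 x5=0x63  N=1 Z=0
after  1: x0=0xbb x1=0xeb x2=0x5b x3=0x1b x4=0x82 x5=0x63  N=0 Z=0
after  2: x0=0xbb x1=0xeb x2=0x5b x3=0x1b x4=0xeb x5=0x63  N=1 Z=0
after  3: x0=0xbb x1=0xeb x2=0x5b x3=0x1b x4=0x50 x5=0x63  N=0 Z=0
after  4: x0=0xbb x1=0xeb x2=0x5b x3=0x1b x4=0x33 x5=0x63  N=0 Z=0
after  5: x0=0x58 x1=0xeb x2=0x5b x3=0x1b x4=0x33 x5=0x63  N=0 Z=0
-- IRQ taken; context saved, return-PC = 6 --

K = 5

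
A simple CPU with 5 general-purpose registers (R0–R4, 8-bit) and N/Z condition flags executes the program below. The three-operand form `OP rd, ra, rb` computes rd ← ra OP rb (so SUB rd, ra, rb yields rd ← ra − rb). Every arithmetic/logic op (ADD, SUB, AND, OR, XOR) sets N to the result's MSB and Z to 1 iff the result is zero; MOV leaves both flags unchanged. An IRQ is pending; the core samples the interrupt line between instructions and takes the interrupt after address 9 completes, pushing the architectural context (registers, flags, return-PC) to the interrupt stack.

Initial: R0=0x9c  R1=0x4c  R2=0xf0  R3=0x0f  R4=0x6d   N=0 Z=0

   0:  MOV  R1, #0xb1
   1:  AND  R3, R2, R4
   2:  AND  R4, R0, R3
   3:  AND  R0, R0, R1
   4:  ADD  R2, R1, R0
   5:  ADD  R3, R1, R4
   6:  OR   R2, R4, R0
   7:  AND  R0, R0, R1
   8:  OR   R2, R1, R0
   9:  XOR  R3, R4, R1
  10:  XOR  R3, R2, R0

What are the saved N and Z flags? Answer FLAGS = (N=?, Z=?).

FLAGS = (N=1, Z=0)

after  0: R0=0x9c R1=0xb1 R2=0xf0 R3=0x0f R4=0x6d  N=0 Z=0
after  1: R0=0x9c R1=0xb1 R2=0xf0 R3=0x60 R4=0x6d  N=0 Z=0
after  2: R0=0x9c R1=0xb1 R2=0xf0 R3=0x60 R4=0x00  N=0 Z=1
after  3: R0=0x90 R1=0xb1 R2=0xf0 R3=0x60 R4=0x00  N=1 Z=0
after  4: R0=0x90 R1=0xb1 R2=0x41 R3=0x60 R4=0x00  N=0 Z=0
after  5: R0=0x90 R1=0xb1 R2=0x41 R3=0xb1 R4=0x00  N=1 Z=0
after  6: R0=0x90 R1=0xb1 R2=0x90 R3=0xb1 R4=0x00  N=1 Z=0
after  7: R0=0x90 R1=0xb1 R2=0x90 R3=0xb1 R4=0x00  N=1 Z=0
after  8: R0=0x90 R1=0xb1 R2=0xb1 R3=0xb1 R4=0x00  N=1 Z=0
after  9: R0=0x90 R1=0xb1 R2=0xb1 R3=0xb1 R4=0x00  N=1 Z=0
-- IRQ taken; context saved, return-PC = 10 --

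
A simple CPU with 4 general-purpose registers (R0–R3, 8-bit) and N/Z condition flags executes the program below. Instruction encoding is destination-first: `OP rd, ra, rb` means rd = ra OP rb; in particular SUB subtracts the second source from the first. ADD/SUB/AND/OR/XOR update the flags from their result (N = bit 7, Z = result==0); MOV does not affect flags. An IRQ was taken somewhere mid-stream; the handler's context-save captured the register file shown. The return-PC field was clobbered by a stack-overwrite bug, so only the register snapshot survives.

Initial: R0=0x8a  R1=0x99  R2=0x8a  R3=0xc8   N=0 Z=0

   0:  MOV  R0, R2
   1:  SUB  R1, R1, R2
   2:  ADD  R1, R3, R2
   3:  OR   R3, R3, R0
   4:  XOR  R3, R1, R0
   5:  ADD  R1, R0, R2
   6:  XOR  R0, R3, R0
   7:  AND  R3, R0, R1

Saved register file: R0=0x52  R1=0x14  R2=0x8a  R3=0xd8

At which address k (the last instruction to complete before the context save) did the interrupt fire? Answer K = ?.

K = 6

after  0: R0=0x8a R1=0x99 R2=0x8a R3=0xc8  N=0 Z=0
after  1: R0=0x8a R1=0x0f R2=0x8a R3=0xc8  N=0 Z=0
after  2: R0=0x8a R1=0x52 R2=0x8a R3=0xc8  N=0 Z=0
after  3: R0=0x8a R1=0x52 R2=0x8a R3=0xca  N=1 Z=0
after  4: R0=0x8a R1=0x52 R2=0x8a R3=0xd8  N=1 Z=0
after  5: R0=0x8a R1=0x14 R2=0x8a R3=0xd8  N=0 Z=0
after  6: R0=0x52 R1=0x14 R2=0x8a R3=0xd8  N=0 Z=0
-- IRQ taken; context saved, return-PC = 7 --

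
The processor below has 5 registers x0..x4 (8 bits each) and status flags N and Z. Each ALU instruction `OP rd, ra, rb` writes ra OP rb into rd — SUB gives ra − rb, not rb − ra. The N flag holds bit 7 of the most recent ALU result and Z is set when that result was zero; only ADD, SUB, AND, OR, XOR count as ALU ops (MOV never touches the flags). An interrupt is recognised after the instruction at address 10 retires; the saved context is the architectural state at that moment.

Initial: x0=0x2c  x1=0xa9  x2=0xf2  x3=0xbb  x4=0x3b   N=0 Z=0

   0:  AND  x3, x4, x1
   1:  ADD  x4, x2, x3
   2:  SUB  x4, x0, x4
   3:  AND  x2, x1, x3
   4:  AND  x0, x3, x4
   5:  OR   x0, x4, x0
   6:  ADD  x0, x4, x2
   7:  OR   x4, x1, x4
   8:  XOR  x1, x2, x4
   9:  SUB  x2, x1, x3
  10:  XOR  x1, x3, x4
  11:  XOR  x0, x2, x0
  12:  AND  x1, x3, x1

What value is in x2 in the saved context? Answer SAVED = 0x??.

SAVED = 0x67

after  0: x0=0x2c x1=0xa9 x2=0xf2 x3=0x29 x4=0x3b  N=0 Z=0
after  1: x0=0x2c x1=0xa9 x2=0xf2 x3=0x29 x4=0x1b  N=0 Z=0
after  2: x0=0x2c x1=0xa9 x2=0xf2 x3=0x29 x4=0x11  N=0 Z=0
after  3: x0=0x2c x1=0xa9 x2=0x29 x3=0x29 x4=0x11  N=0 Z=0
after  4: x0=0x01 x1=0xa9 x2=0x29 x3=0x29 x4=0x11  N=0 Z=0
after  5: x0=0x11 x1=0xa9 x2=0x29 x3=0x29 x4=0x11  N=0 Z=0
after  6: x0=0x3a x1=0xa9 x2=0x29 x3=0x29 x4=0x11  N=0 Z=0
after  7: x0=0x3a x1=0xa9 x2=0x29 x3=0x29 x4=0xb9  N=1 Z=0
after  8: x0=0x3a x1=0x90 x2=0x29 x3=0x29 x4=0xb9  N=1 Z=0
after  9: x0=0x3a x1=0x90 x2=0x67 x3=0x29 x4=0xb9  N=0 Z=0
after 10: x0=0x3a x1=0x90 x2=0x67 x3=0x29 x4=0xb9  N=1 Z=0
-- IRQ taken; context saved, return-PC = 11 --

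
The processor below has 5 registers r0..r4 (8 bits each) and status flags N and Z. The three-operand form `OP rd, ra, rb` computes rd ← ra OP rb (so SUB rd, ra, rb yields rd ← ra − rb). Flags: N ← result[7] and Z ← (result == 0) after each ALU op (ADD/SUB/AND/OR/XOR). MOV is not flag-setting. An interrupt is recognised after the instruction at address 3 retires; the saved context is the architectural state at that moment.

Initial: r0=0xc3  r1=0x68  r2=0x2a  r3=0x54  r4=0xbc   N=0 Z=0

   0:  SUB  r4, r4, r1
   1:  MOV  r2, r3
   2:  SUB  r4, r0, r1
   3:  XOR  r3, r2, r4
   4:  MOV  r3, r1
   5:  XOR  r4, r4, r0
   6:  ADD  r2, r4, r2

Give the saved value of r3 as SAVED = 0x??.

SAVED = 0x0f

after  0: r0=0xc3 r1=0x68 r2=0x2a r3=0x54 r4=0x54  N=0 Z=0
after  1: r0=0xc3 r1=0x68 r2=0x54 r3=0x54 r4=0x54  N=0 Z=0
after  2: r0=0xc3 r1=0x68 r2=0x54 r3=0x54 r4=0x5b  N=0 Z=0
after  3: r0=0xc3 r1=0x68 r2=0x54 r3=0x0f r4=0x5b  N=0 Z=0
-- IRQ taken; context saved, return-PC = 4 --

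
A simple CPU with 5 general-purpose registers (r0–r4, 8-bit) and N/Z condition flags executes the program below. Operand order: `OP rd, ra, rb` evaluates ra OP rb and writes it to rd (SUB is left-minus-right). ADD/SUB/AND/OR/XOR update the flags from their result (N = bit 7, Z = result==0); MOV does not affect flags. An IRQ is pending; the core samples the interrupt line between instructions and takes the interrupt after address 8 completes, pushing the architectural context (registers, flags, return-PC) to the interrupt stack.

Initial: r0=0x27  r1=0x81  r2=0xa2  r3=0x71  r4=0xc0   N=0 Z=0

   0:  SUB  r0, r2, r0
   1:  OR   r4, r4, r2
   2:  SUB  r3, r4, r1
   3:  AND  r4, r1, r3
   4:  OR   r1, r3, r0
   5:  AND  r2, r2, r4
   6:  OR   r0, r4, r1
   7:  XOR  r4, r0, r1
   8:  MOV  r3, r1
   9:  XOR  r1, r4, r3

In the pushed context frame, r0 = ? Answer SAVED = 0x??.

after  0: r0=0x7b r1=0x81 r2=0xa2 r3=0x71 r4=0xc0  N=0 Z=0
after  1: r0=0x7b r1=0x81 r2=0xa2 r3=0x71 r4=0xe2  N=1 Z=0
after  2: r0=0x7b r1=0x81 r2=0xa2 r3=0x61 r4=0xe2  N=0 Z=0
after  3: r0=0x7b r1=0x81 r2=0xa2 r3=0x61 r4=0x01  N=0 Z=0
after  4: r0=0x7b r1=0x7b r2=0xa2 r3=0x61 r4=0x01  N=0 Z=0
after  5: r0=0x7b r1=0x7b r2=0x00 r3=0x61 r4=0x01  N=0 Z=1
after  6: r0=0x7b r1=0x7b r2=0x00 r3=0x61 r4=0x01  N=0 Z=0
after  7: r0=0x7b r1=0x7b r2=0x00 r3=0x61 r4=0x00  N=0 Z=1
after  8: r0=0x7b r1=0x7b r2=0x00 r3=0x7b r4=0x00  N=0 Z=1
-- IRQ taken; context saved, return-PC = 9 --

SAVED = 0x7b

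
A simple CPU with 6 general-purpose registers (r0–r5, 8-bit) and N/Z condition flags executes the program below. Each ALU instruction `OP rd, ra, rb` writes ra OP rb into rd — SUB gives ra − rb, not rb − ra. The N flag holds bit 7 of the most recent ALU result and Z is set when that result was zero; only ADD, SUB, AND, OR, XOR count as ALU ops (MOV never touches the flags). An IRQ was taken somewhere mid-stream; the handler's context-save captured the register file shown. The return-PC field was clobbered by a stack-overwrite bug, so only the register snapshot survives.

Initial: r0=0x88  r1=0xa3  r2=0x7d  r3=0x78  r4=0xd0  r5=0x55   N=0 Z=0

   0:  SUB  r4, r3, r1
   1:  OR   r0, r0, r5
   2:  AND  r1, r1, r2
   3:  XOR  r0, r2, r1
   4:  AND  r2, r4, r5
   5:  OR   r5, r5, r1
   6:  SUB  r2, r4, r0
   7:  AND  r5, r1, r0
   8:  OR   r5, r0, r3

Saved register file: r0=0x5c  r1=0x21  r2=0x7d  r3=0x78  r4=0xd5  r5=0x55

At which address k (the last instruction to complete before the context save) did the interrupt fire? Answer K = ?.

after  0: r0=0x88 r1=0xa3 r2=0x7d r3=0x78 r4=0xd5 r5=0x55  N=1 Z=0
after  1: r0=0xdd r1=0xa3 r2=0x7d r3=0x78 r4=0xd5 r5=0x55  N=1 Z=0
after  2: r0=0xdd r1=0x21 r2=0x7d r3=0x78 r4=0xd5 r5=0x55  N=0 Z=0
after  3: r0=0x5c r1=0x21 r2=0x7d r3=0x78 r4=0xd5 r5=0x55  N=0 Z=0
-- IRQ taken; context saved, return-PC = 4 --

K = 3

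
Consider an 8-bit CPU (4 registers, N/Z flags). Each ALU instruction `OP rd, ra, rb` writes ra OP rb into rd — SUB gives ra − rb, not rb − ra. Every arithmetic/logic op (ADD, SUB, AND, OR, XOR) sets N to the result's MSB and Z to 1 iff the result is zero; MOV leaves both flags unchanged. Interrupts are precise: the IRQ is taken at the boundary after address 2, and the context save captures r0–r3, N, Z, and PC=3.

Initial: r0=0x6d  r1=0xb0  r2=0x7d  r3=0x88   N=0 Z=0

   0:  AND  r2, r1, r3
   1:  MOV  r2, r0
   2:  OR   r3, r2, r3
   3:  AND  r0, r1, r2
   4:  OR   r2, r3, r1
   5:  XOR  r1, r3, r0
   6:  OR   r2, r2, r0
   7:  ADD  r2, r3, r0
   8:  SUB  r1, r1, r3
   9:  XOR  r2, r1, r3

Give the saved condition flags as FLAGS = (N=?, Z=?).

FLAGS = (N=1, Z=0)

after  0: r0=0x6d r1=0xb0 r2=0x80 r3=0x88  N=1 Z=0
after  1: r0=0x6d r1=0xb0 r2=0x6d r3=0x88  N=1 Z=0
after  2: r0=0x6d r1=0xb0 r2=0x6d r3=0xed  N=1 Z=0
-- IRQ taken; context saved, return-PC = 3 --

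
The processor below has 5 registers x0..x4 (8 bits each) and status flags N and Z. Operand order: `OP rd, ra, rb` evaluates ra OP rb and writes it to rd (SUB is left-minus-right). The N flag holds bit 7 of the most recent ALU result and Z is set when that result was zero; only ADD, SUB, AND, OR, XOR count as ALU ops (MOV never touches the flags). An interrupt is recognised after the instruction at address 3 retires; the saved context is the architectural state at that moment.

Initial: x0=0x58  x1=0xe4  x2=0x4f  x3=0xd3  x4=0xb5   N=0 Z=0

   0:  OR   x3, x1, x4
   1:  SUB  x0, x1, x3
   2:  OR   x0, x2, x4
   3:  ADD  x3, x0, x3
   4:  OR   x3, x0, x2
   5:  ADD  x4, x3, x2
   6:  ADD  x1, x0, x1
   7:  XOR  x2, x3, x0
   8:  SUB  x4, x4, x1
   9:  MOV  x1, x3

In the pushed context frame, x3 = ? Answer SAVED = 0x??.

after  0: x0=0x58 x1=0xe4 x2=0x4f x3=0xf5 x4=0xb5  N=1 Z=0
after  1: x0=0xef x1=0xe4 x2=0x4f x3=0xf5 x4=0xb5  N=1 Z=0
after  2: x0=0xff x1=0xe4 x2=0x4f x3=0xf5 x4=0xb5  N=1 Z=0
after  3: x0=0xff x1=0xe4 x2=0x4f x3=0xf4 x4=0xb5  N=1 Z=0
-- IRQ taken; context saved, return-PC = 4 --

SAVED = 0xf4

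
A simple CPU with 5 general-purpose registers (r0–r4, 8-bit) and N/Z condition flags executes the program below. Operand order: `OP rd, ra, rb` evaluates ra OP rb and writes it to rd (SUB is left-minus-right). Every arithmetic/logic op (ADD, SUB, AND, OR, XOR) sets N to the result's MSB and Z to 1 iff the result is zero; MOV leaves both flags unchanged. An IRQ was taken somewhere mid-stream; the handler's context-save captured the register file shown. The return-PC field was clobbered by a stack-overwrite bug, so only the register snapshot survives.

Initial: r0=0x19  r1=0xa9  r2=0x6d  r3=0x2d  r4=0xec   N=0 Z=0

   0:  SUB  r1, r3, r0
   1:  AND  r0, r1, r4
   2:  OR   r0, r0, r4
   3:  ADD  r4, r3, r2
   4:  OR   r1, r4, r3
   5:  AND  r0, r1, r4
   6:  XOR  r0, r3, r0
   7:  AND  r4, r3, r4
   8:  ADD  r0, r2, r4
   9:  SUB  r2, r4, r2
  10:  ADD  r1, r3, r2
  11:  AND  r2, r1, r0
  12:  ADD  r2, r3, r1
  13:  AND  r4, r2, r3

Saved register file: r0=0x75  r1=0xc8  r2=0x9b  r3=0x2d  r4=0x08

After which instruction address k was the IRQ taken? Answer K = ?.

K = 10

after  0: r0=0x19 r1=0x14 r2=0x6d r3=0x2d r4=0xec  N=0 Z=0
after  1: r0=0x04 r1=0x14 r2=0x6d r3=0x2d r4=0xec  N=0 Z=0
after  2: r0=0xec r1=0x14 r2=0x6d r3=0x2d r4=0xec  N=1 Z=0
after  3: r0=0xec r1=0x14 r2=0x6d r3=0x2d r4=0x9a  N=1 Z=0
after  4: r0=0xec r1=0xbf r2=0x6d r3=0x2d r4=0x9a  N=1 Z=0
after  5: r0=0x9a r1=0xbf r2=0x6d r3=0x2d r4=0x9a  N=1 Z=0
after  6: r0=0xb7 r1=0xbf r2=0x6d r3=0x2d r4=0x9a  N=1 Z=0
after  7: r0=0xb7 r1=0xbf r2=0x6d r3=0x2d r4=0x08  N=0 Z=0
after  8: r0=0x75 r1=0xbf r2=0x6d r3=0x2d r4=0x08  N=0 Z=0
after  9: r0=0x75 r1=0xbf r2=0x9b r3=0x2d r4=0x08  N=1 Z=0
after 10: r0=0x75 r1=0xc8 r2=0x9b r3=0x2d r4=0x08  N=1 Z=0
-- IRQ taken; context saved, return-PC = 11 --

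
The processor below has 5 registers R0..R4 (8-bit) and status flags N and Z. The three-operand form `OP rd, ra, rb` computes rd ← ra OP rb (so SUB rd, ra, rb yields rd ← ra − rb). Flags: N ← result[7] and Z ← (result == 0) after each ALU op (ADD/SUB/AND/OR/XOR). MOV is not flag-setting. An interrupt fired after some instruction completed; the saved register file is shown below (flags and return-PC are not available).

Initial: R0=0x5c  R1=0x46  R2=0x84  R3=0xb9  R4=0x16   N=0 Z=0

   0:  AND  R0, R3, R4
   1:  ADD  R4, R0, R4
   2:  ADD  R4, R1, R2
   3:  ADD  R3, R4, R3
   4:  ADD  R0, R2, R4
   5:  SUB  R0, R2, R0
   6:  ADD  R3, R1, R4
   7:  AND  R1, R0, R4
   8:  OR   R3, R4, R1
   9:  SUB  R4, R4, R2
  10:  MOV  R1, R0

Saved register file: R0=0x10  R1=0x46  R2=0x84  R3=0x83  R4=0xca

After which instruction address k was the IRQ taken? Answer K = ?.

after  0: R0=0x10 R1=0x46 R2=0x84 R3=0xb9 R4=0x16  N=0 Z=0
after  1: R0=0x10 R1=0x46 R2=0x84 R3=0xb9 R4=0x26  N=0 Z=0
after  2: R0=0x10 R1=0x46 R2=0x84 R3=0xb9 R4=0xca  N=1 Z=0
after  3: R0=0x10 R1=0x46 R2=0x84 R3=0x83 R4=0xca  N=1 Z=0
-- IRQ taken; context saved, return-PC = 4 --

K = 3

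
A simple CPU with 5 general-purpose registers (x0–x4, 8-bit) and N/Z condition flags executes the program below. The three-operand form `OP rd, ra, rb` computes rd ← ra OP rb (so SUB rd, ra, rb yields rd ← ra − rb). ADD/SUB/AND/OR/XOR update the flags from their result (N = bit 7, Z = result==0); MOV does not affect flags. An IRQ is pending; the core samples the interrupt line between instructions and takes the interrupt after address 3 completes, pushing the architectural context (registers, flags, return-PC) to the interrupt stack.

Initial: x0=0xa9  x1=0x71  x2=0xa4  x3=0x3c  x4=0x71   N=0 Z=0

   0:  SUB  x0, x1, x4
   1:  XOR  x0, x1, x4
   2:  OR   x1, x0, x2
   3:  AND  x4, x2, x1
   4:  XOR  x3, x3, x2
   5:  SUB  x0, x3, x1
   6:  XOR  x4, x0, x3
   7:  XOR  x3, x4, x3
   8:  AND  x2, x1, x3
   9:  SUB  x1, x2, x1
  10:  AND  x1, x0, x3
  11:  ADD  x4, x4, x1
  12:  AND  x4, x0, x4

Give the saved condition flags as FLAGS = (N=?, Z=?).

after  0: x0=0x00 x1=0x71 x2=0xa4 x3=0x3c x4=0x71  N=0 Z=1
after  1: x0=0x00 x1=0x71 x2=0xa4 x3=0x3c x4=0x71  N=0 Z=1
after  2: x0=0x00 x1=0xa4 x2=0xa4 x3=0x3c x4=0x71  N=1 Z=0
after  3: x0=0x00 x1=0xa4 x2=0xa4 x3=0x3c x4=0xa4  N=1 Z=0
-- IRQ taken; context saved, return-PC = 4 --

FLAGS = (N=1, Z=0)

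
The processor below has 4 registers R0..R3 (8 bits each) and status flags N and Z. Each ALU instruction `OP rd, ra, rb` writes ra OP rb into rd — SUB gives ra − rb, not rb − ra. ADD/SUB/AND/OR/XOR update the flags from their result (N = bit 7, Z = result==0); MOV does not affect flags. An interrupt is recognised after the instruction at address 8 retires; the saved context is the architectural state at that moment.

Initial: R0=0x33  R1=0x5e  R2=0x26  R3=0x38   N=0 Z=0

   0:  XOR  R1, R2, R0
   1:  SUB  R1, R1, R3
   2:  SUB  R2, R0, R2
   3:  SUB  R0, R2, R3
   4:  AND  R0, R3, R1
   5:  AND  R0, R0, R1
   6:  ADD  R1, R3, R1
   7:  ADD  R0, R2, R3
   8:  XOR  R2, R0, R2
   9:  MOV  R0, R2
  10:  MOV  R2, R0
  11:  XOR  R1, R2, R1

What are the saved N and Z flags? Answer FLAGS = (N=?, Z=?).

FLAGS = (N=0, Z=0)

after  0: R0=0x33 R1=0x15 R2=0x26 R3=0x38  N=0 Z=0
after  1: R0=0x33 R1=0xdd R2=0x26 R3=0x38  N=1 Z=0
after  2: R0=0x33 R1=0xdd R2=0x0d R3=0x38  N=0 Z=0
after  3: R0=0xd5 R1=0xdd R2=0x0d R3=0x38  N=1 Z=0
after  4: R0=0x18 R1=0xdd R2=0x0d R3=0x38  N=0 Z=0
after  5: R0=0x18 R1=0xdd R2=0x0d R3=0x38  N=0 Z=0
after  6: R0=0x18 R1=0x15 R2=0x0d R3=0x38  N=0 Z=0
after  7: R0=0x45 R1=0x15 R2=0x0d R3=0x38  N=0 Z=0
after  8: R0=0x45 R1=0x15 R2=0x48 R3=0x38  N=0 Z=0
-- IRQ taken; context saved, return-PC = 9 --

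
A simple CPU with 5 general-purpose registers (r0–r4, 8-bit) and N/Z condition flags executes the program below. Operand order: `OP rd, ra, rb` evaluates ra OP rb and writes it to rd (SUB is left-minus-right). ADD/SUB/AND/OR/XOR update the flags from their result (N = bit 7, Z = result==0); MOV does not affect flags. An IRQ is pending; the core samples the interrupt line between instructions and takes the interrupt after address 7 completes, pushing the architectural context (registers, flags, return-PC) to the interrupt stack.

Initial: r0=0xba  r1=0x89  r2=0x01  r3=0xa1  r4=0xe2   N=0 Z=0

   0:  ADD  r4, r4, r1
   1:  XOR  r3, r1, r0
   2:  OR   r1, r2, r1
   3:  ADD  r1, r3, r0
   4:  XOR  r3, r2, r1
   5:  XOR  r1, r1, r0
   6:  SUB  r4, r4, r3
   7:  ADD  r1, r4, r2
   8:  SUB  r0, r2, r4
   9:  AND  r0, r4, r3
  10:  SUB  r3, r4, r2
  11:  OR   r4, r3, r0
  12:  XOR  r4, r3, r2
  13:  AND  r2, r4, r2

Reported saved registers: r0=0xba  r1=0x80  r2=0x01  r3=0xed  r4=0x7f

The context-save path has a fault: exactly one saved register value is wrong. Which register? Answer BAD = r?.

after  0: r0=0xba r1=0x89 r2=0x01 r3=0xa1 r4=0x6b  N=0 Z=0
after  1: r0=0xba r1=0x89 r2=0x01 r3=0x33 r4=0x6b  N=0 Z=0
after  2: r0=0xba r1=0x89 r2=0x01 r3=0x33 r4=0x6b  N=1 Z=0
after  3: r0=0xba r1=0xed r2=0x01 r3=0x33 r4=0x6b  N=1 Z=0
after  4: r0=0xba r1=0xed r2=0x01 r3=0xec r4=0x6b  N=1 Z=0
after  5: r0=0xba r1=0x57 r2=0x01 r3=0xec r4=0x6b  N=0 Z=0
after  6: r0=0xba r1=0x57 r2=0x01 r3=0xec r4=0x7f  N=0 Z=0
after  7: r0=0xba r1=0x80 r2=0x01 r3=0xec r4=0x7f  N=1 Z=0
-- IRQ taken; context saved, return-PC = 8 --
mismatch: r3: reported 0xed vs actual 0xec

BAD = r3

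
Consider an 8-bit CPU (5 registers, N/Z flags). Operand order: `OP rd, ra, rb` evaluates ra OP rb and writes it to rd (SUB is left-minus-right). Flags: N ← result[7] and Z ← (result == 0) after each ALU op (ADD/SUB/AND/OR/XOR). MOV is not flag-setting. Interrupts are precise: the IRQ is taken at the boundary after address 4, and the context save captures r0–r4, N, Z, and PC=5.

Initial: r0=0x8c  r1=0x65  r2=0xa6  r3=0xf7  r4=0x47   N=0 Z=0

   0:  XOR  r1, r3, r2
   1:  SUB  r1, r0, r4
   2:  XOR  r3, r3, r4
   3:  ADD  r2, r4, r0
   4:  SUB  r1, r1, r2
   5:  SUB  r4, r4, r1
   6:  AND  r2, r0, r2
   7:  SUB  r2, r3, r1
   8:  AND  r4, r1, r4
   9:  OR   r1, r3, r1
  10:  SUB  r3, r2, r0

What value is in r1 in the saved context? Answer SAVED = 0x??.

SAVED = 0x72

after  0: r0=0x8c r1=0x51 r2=0xa6 r3=0xf7 r4=0x47  N=0 Z=0
after  1: r0=0x8c r1=0x45 r2=0xa6 r3=0xf7 r4=0x47  N=0 Z=0
after  2: r0=0x8c r1=0x45 r2=0xa6 r3=0xb0 r4=0x47  N=1 Z=0
after  3: r0=0x8c r1=0x45 r2=0xd3 r3=0xb0 r4=0x47  N=1 Z=0
after  4: r0=0x8c r1=0x72 r2=0xd3 r3=0xb0 r4=0x47  N=0 Z=0
-- IRQ taken; context saved, return-PC = 5 --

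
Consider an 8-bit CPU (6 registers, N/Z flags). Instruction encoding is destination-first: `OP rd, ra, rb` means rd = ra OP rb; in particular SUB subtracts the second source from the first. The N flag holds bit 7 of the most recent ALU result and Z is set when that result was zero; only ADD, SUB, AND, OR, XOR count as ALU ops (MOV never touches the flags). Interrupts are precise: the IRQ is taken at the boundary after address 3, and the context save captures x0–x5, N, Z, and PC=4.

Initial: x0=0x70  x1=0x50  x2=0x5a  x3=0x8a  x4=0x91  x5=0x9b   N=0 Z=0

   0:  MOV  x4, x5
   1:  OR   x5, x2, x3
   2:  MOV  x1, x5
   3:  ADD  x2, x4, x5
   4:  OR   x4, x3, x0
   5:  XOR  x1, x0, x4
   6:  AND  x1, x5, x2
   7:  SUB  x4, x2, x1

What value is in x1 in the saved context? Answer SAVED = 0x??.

SAVED = 0xda

after  0: x0=0x70 x1=0x50 x2=0x5a x3=0x8a x4=0x9b x5=0x9b  N=0 Z=0
after  1: x0=0x70 x1=0x50 x2=0x5a x3=0x8a x4=0x9b x5=0xda  N=1 Z=0
after  2: x0=0x70 x1=0xda x2=0x5a x3=0x8a x4=0x9b x5=0xda  N=1 Z=0
after  3: x0=0x70 x1=0xda x2=0x75 x3=0x8a x4=0x9b x5=0xda  N=0 Z=0
-- IRQ taken; context saved, return-PC = 4 --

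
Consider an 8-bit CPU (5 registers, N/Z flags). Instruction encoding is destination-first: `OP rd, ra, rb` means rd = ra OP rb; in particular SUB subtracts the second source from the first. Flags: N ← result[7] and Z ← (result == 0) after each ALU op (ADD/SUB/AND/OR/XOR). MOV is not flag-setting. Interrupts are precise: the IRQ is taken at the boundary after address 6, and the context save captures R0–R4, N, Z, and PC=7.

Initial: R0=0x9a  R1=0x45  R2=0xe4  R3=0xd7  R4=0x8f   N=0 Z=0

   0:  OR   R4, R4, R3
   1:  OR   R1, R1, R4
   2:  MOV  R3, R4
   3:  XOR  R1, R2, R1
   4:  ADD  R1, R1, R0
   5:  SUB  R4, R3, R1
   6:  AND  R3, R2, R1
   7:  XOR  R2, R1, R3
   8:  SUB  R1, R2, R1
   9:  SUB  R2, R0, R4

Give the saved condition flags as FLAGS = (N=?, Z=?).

FLAGS = (N=1, Z=0)

after  0: R0=0x9a R1=0x45 R2=0xe4 R3=0xd7 R4=0xdf  N=1 Z=0
after  1: R0=0x9a R1=0xdf R2=0xe4 R3=0xd7 R4=0xdf  N=1 Z=0
after  2: R0=0x9a R1=0xdf R2=0xe4 R3=0xdf R4=0xdf  N=1 Z=0
after  3: R0=0x9a R1=0x3b R2=0xe4 R3=0xdf R4=0xdf  N=0 Z=0
after  4: R0=0x9a R1=0xd5 R2=0xe4 R3=0xdf R4=0xdf  N=1 Z=0
after  5: R0=0x9a R1=0xd5 R2=0xe4 R3=0xdf R4=0x0a  N=0 Z=0
after  6: R0=0x9a R1=0xd5 R2=0xe4 R3=0xc4 R4=0x0a  N=1 Z=0
-- IRQ taken; context saved, return-PC = 7 --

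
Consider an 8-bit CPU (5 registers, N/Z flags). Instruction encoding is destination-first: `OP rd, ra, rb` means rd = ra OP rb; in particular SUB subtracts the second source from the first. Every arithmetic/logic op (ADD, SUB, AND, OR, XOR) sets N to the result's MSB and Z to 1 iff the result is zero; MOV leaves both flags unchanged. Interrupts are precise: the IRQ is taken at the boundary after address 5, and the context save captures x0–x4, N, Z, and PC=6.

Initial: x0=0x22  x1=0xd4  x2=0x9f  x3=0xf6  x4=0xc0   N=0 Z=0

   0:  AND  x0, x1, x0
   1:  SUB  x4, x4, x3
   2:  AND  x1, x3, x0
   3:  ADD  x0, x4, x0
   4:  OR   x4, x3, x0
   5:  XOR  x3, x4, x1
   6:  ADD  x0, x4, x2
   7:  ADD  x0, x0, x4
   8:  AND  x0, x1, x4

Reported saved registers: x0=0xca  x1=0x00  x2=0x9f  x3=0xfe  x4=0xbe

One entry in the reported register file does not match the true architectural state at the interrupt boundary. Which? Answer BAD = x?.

BAD = x4

after  0: x0=0x00 x1=0xd4 x2=0x9f x3=0xf6 x4=0xc0  N=0 Z=1
after  1: x0=0x00 x1=0xd4 x2=0x9f x3=0xf6 x4=0xca  N=1 Z=0
after  2: x0=0x00 x1=0x00 x2=0x9f x3=0xf6 x4=0xca  N=0 Z=1
after  3: x0=0xca x1=0x00 x2=0x9f x3=0xf6 x4=0xca  N=1 Z=0
after  4: x0=0xca x1=0x00 x2=0x9f x3=0xf6 x4=0xfe  N=1 Z=0
after  5: x0=0xca x1=0x00 x2=0x9f x3=0xfe x4=0xfe  N=1 Z=0
-- IRQ taken; context saved, return-PC = 6 --
mismatch: x4: reported 0xbe vs actual 0xfe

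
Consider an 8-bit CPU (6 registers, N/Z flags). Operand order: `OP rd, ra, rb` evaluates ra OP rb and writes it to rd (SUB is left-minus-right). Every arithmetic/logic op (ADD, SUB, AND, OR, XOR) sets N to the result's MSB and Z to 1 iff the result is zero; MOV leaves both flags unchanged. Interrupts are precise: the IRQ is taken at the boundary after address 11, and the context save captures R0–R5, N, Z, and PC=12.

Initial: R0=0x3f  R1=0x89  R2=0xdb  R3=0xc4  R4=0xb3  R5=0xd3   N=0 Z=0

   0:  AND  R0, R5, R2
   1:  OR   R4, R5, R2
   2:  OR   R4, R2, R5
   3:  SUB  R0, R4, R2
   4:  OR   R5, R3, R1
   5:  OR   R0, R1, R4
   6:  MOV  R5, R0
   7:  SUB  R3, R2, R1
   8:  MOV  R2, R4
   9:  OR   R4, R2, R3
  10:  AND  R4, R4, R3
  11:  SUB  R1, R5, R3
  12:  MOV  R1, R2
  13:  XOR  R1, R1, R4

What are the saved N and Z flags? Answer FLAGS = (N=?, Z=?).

after  0: R0=0xd3 R1=0x89 R2=0xdb R3=0xc4 R4=0xb3 R5=0xd3  N=1 Z=0
after  1: R0=0xd3 R1=0x89 R2=0xdb R3=0xc4 R4=0xdb R5=0xd3  N=1 Z=0
after  2: R0=0xd3 R1=0x89 R2=0xdb R3=0xc4 R4=0xdb R5=0xd3  N=1 Z=0
after  3: R0=0x00 R1=0x89 R2=0xdb R3=0xc4 R4=0xdb R5=0xd3  N=0 Z=1
after  4: R0=0x00 R1=0x89 R2=0xdb R3=0xc4 R4=0xdb R5=0xcd  N=1 Z=0
after  5: R0=0xdb R1=0x89 R2=0xdb R3=0xc4 R4=0xdb R5=0xcd  N=1 Z=0
after  6: R0=0xdb R1=0x89 R2=0xdb R3=0xc4 R4=0xdb R5=0xdb  N=1 Z=0
after  7: R0=0xdb R1=0x89 R2=0xdb R3=0x52 R4=0xdb R5=0xdb  N=0 Z=0
after  8: R0=0xdb R1=0x89 R2=0xdb R3=0x52 R4=0xdb R5=0xdb  N=0 Z=0
after  9: R0=0xdb R1=0x89 R2=0xdb R3=0x52 R4=0xdb R5=0xdb  N=1 Z=0
after 10: R0=0xdb R1=0x89 R2=0xdb R3=0x52 R4=0x52 R5=0xdb  N=0 Z=0
after 11: R0=0xdb R1=0x89 R2=0xdb R3=0x52 R4=0x52 R5=0xdb  N=1 Z=0
-- IRQ taken; context saved, return-PC = 12 --

FLAGS = (N=1, Z=0)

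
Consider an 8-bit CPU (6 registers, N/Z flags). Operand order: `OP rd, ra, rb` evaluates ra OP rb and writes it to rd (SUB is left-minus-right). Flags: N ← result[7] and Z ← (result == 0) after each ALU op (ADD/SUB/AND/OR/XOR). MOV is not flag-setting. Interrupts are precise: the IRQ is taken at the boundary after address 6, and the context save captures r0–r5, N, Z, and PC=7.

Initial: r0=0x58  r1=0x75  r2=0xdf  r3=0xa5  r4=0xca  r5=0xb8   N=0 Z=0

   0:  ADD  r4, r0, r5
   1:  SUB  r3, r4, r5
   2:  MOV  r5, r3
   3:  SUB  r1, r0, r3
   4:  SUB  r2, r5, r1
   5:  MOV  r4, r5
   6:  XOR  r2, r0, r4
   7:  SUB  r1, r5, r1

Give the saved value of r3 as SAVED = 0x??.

SAVED = 0x58

after  0: r0=0x58 r1=0x75 r2=0xdf r3=0xa5 r4=0x10 r5=0xb8  N=0 Z=0
after  1: r0=0x58 r1=0x75 r2=0xdf r3=0x58 r4=0x10 r5=0xb8  N=0 Z=0
after  2: r0=0x58 r1=0x75 r2=0xdf r3=0x58 r4=0x10 r5=0x58  N=0 Z=0
after  3: r0=0x58 r1=0x00 r2=0xdf r3=0x58 r4=0x10 r5=0x58  N=0 Z=1
after  4: r0=0x58 r1=0x00 r2=0x58 r3=0x58 r4=0x10 r5=0x58  N=0 Z=0
after  5: r0=0x58 r1=0x00 r2=0x58 r3=0x58 r4=0x58 r5=0x58  N=0 Z=0
after  6: r0=0x58 r1=0x00 r2=0x00 r3=0x58 r4=0x58 r5=0x58  N=0 Z=1
-- IRQ taken; context saved, return-PC = 7 --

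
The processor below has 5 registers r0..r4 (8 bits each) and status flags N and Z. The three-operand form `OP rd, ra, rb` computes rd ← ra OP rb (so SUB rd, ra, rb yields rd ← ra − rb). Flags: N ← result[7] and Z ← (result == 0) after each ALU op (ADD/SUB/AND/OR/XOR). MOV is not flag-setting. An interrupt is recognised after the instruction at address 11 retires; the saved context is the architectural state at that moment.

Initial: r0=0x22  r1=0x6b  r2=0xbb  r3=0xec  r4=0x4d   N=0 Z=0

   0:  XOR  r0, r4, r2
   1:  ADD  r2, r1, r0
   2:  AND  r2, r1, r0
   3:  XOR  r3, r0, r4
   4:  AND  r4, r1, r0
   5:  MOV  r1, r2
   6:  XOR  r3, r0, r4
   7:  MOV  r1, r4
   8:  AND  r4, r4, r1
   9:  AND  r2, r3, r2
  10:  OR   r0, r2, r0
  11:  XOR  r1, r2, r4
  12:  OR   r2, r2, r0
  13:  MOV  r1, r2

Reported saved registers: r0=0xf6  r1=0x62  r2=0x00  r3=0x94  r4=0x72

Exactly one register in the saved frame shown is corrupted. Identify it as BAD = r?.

after  0: r0=0xf6 r1=0x6b r2=0xbb r3=0xec r4=0x4d  N=1 Z=0
after  1: r0=0xf6 r1=0x6b r2=0x61 r3=0xec r4=0x4d  N=0 Z=0
after  2: r0=0xf6 r1=0x6b r2=0x62 r3=0xec r4=0x4d  N=0 Z=0
after  3: r0=0xf6 r1=0x6b r2=0x62 r3=0xbb r4=0x4d  N=1 Z=0
after  4: r0=0xf6 r1=0x6b r2=0x62 r3=0xbb r4=0x62  N=0 Z=0
after  5: r0=0xf6 r1=0x62 r2=0x62 r3=0xbb r4=0x62  N=0 Z=0
after  6: r0=0xf6 r1=0x62 r2=0x62 r3=0x94 r4=0x62  N=1 Z=0
after  7: r0=0xf6 r1=0x62 r2=0x62 r3=0x94 r4=0x62  N=1 Z=0
after  8: r0=0xf6 r1=0x62 r2=0x62 r3=0x94 r4=0x62  N=0 Z=0
after  9: r0=0xf6 r1=0x62 r2=0x00 r3=0x94 r4=0x62  N=0 Z=1
after 10: r0=0xf6 r1=0x62 r2=0x00 r3=0x94 r4=0x62  N=1 Z=0
after 11: r0=0xf6 r1=0x62 r2=0x00 r3=0x94 r4=0x62  N=0 Z=0
-- IRQ taken; context saved, return-PC = 12 --
mismatch: r4: reported 0x72 vs actual 0x62

BAD = r4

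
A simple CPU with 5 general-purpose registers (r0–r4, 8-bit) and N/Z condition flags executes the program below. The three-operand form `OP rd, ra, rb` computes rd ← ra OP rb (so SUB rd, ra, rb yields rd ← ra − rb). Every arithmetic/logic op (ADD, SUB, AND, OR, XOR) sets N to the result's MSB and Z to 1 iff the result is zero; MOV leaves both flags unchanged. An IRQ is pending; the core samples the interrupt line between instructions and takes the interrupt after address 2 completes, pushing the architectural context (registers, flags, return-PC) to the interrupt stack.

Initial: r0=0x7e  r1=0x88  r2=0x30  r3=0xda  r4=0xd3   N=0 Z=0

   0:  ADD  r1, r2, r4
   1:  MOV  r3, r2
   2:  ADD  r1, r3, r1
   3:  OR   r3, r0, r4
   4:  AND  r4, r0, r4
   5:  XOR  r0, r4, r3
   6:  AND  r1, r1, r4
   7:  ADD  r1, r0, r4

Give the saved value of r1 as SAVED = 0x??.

SAVED = 0x33

after  0: r0=0x7e r1=0x03 r2=0x30 r3=0xda r4=0xd3  N=0 Z=0
after  1: r0=0x7e r1=0x03 r2=0x30 r3=0x30 r4=0xd3  N=0 Z=0
after  2: r0=0x7e r1=0x33 r2=0x30 r3=0x30 r4=0xd3  N=0 Z=0
-- IRQ taken; context saved, return-PC = 3 --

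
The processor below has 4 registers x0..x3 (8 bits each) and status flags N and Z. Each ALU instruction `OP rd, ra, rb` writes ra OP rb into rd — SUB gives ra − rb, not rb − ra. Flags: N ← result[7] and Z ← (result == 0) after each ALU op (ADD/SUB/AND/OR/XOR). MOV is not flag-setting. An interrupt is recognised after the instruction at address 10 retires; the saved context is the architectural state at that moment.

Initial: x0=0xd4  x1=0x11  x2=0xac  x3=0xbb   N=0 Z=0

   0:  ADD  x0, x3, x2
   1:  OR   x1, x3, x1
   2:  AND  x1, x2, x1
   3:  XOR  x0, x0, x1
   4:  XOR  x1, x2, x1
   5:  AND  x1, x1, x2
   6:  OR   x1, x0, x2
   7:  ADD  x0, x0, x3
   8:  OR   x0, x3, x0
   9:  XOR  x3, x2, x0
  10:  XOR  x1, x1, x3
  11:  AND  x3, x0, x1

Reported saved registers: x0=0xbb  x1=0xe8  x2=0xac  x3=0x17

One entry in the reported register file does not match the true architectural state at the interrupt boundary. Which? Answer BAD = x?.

BAD = x1

after  0: x0=0x67 x1=0x11 x2=0xac x3=0xbb  N=0 Z=0
after  1: x0=0x67 x1=0xbb x2=0xac x3=0xbb  N=1 Z=0
after  2: x0=0x67 x1=0xa8 x2=0xac x3=0xbb  N=1 Z=0
after  3: x0=0xcf x1=0xa8 x2=0xac x3=0xbb  N=1 Z=0
after  4: x0=0xcf x1=0x04 x2=0xac x3=0xbb  N=0 Z=0
after  5: x0=0xcf x1=0x04 x2=0xac x3=0xbb  N=0 Z=0
after  6: x0=0xcf x1=0xef x2=0xac x3=0xbb  N=1 Z=0
after  7: x0=0x8a x1=0xef x2=0xac x3=0xbb  N=1 Z=0
after  8: x0=0xbb x1=0xef x2=0xac x3=0xbb  N=1 Z=0
after  9: x0=0xbb x1=0xef x2=0xac x3=0x17  N=0 Z=0
after 10: x0=0xbb x1=0xf8 x2=0xac x3=0x17  N=1 Z=0
-- IRQ taken; context saved, return-PC = 11 --
mismatch: x1: reported 0xe8 vs actual 0xf8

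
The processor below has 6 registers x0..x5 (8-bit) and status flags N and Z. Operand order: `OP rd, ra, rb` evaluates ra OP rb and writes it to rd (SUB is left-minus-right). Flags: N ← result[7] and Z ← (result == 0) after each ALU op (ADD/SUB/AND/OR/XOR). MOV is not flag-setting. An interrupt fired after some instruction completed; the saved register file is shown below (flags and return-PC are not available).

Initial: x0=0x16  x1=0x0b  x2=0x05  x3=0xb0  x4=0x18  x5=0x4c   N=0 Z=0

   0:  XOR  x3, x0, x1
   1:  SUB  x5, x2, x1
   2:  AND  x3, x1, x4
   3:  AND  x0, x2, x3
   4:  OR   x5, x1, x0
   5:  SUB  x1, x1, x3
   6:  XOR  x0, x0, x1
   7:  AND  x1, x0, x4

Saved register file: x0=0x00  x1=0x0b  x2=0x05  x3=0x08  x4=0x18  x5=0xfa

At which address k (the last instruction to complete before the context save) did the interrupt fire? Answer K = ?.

K = 3

after  0: x0=0x16 x1=0x0b x2=0x05 x3=0x1d x4=0x18 x5=0x4c  N=0 Z=0
after  1: x0=0x16 x1=0x0b x2=0x05 x3=0x1d x4=0x18 x5=0xfa  N=1 Z=0
after  2: x0=0x16 x1=0x0b x2=0x05 x3=0x08 x4=0x18 x5=0xfa  N=0 Z=0
after  3: x0=0x00 x1=0x0b x2=0x05 x3=0x08 x4=0x18 x5=0xfa  N=0 Z=1
-- IRQ taken; context saved, return-PC = 4 --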